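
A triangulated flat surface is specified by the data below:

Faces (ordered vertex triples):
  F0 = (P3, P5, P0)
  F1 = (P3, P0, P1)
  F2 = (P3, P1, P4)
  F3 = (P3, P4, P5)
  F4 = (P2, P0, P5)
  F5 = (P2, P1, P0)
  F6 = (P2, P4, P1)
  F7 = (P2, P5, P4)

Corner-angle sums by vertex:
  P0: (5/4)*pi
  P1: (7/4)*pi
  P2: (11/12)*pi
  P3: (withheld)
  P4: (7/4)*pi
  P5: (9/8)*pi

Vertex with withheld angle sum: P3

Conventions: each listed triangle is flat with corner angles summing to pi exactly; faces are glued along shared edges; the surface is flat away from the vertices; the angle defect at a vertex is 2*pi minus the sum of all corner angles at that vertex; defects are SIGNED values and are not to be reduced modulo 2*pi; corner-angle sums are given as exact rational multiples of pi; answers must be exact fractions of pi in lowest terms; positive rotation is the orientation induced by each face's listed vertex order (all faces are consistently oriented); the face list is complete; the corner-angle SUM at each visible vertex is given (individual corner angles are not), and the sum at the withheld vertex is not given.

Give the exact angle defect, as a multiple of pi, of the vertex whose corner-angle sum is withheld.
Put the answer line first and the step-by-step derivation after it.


Answer: defect(P3) = (19/24)*pi

V = 6, E = 12, F = 8; chi = V - E + F = 2
Gauss-Bonnet: total defect = 2*pi*chi = 4*pi; visible defects sum to (77/24)*pi


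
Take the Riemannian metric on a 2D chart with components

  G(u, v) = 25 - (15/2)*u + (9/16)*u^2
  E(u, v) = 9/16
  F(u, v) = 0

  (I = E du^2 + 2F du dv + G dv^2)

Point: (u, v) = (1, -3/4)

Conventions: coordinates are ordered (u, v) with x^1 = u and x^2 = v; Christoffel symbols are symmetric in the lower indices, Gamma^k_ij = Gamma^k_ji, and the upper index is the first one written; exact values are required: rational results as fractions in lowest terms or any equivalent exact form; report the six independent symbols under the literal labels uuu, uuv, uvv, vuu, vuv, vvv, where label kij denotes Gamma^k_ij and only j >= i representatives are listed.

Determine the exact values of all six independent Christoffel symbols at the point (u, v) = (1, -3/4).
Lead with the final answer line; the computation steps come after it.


Answer: Gamma_uuu = 0, Gamma_uuv = 0, Gamma_uvv = 17/3, Gamma_vuu = 0, Gamma_vuv = -3/17, Gamma_vvv = 0

E = 9/16, F = 0, G = 289/16 at the point
E_u = 0, E_v = 0, F_u = 0, F_v = 0, G_u = -51/8, G_v = 0
EG - F^2 = 2601/256;  g^inv = (256/2601) * [[289/16, 0], [0, 9/16]]
first-kind symbols [ij,l] = (1/2)(d_i g_jl + d_j g_il - d_l g_ij): [uu,u] = E_u/2 = 0, [uu,v] = F_u - E_v/2 = 0, [uv,u] = E_v/2 = 0, [uv,v] = G_u/2 = -51/16, [vv,u] = F_v - G_u/2 = 51/16, [vv,v] = G_v/2 = 0
Gamma^u_ij = (G*[ij,u] - F*[ij,v])/(EG - F^2), Gamma^v_ij = (E*[ij,v] - F*[ij,u])/(EG - F^2)


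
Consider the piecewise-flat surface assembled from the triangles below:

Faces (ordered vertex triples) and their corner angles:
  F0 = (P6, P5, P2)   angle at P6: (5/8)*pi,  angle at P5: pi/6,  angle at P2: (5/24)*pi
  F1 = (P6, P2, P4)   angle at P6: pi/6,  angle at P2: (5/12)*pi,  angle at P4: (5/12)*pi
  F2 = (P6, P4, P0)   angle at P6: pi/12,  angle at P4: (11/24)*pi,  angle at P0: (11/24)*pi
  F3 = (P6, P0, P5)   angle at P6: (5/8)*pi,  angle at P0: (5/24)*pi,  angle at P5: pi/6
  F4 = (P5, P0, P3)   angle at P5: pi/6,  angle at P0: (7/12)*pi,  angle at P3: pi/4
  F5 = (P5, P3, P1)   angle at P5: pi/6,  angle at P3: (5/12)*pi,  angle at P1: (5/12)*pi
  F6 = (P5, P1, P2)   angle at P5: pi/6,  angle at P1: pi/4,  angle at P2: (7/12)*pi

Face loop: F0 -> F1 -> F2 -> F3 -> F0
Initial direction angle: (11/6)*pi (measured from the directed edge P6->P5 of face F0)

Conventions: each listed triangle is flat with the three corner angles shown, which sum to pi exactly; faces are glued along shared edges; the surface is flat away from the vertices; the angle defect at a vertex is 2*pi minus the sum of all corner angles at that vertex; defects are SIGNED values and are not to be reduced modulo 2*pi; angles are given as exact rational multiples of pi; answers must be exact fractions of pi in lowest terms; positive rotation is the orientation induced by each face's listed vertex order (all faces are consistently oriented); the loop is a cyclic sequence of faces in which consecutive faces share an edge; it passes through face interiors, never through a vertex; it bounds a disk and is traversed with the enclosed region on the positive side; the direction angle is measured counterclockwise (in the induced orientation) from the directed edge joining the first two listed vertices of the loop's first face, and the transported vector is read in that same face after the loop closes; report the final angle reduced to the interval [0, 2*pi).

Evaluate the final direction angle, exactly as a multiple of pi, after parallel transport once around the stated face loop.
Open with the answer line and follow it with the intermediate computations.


Answer: final direction angle = pi/3

enclosed vertex P6: corner angles sum to (3/2)*pi, defect = 2*pi - (3/2)*pi = pi/2
transport around the loop rotates by the sum of enclosed defects; add to the initial angle mod 2*pi
final angle = (11/6)*pi + pi/2 = pi/3 (mod 2*pi)


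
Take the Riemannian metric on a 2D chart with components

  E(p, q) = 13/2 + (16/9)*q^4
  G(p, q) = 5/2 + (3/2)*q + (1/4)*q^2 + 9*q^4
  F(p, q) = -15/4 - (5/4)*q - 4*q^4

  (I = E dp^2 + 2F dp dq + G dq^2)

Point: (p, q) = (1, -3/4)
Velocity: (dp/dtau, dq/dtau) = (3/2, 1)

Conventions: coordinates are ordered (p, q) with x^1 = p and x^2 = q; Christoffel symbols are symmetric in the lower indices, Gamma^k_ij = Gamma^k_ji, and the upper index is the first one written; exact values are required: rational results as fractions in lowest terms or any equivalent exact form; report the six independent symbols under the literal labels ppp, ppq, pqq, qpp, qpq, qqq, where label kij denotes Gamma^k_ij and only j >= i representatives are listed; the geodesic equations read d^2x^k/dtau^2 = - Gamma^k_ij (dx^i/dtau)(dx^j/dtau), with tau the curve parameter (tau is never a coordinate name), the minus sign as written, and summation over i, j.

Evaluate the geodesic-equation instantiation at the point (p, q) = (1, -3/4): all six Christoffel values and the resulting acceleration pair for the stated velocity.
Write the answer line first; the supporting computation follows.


Answer: Gamma_ppp = 6264/14525, Gamma_ppq = -6702/14525, Gamma_pqq = -9577/29050, Gamma_qpp = 10848/14525, Gamma_qpq = -6264/14525, Gamma_qqq = -27882/14525; accelerations (d^2p/dtau^2, d^2q/dtau^2) = (21601/29050, 22266/14525)

E = 113/16, F = -261/64, G = 1117/256 at the point
E_p = 0, E_q = -3, F_p = 0, F_q = 11/2, G_p = 0, G_q = -225/16
EG - F^2 = 14525/1024;  g^inv = (1024/14525) * [[1117/256, 261/64], [261/64, 113/16]]
first-kind symbols [ij,l] = (1/2)(d_i g_jl + d_j g_il - d_l g_ij): [pp,p] = E_p/2 = 0, [pp,q] = F_p - E_q/2 = 3/2, [pq,p] = E_q/2 = -3/2, [pq,q] = G_p/2 = 0, [qq,p] = F_q - G_p/2 = 11/2, [qq,q] = G_q/2 = -225/32
Gamma^p_ij = (G*[ij,p] - F*[ij,q])/(EG - F^2), Gamma^q_ij = (E*[ij,q] - F*[ij,p])/(EG - F^2)
Gamma_ppp = 6264/14525, Gamma_ppq = -6702/14525, Gamma_pqq = -9577/29050, Gamma_qpp = 10848/14525, Gamma_qpq = -6264/14525, Gamma_qqq = -27882/14525
d^2p/dtau^2 = -(Gamma_ppp*(3/2)^2 + 2*Gamma_ppq*(3/2)*(1) + Gamma_pqq*(1)^2) = 21601/29050
d^2q/dtau^2 = -(Gamma_qpp*(3/2)^2 + 2*Gamma_qpq*(3/2)*(1) + Gamma_qqq*(1)^2) = 22266/14525


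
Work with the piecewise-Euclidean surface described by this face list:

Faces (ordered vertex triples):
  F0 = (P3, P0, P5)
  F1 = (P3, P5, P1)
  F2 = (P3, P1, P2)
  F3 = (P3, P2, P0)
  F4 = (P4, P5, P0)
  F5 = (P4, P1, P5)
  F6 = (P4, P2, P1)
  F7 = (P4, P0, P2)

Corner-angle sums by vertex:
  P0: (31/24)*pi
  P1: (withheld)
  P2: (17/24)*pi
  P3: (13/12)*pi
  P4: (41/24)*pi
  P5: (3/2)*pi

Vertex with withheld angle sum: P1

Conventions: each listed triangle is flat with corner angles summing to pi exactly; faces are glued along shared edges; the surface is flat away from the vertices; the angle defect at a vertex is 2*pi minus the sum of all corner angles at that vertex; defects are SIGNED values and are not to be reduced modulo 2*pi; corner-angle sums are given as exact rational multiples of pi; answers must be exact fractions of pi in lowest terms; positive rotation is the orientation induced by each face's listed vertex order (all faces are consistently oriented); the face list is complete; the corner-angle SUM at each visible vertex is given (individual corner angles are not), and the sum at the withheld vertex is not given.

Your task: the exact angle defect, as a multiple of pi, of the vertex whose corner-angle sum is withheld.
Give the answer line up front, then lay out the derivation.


Answer: defect(P1) = (7/24)*pi

V = 6, E = 12, F = 8; chi = V - E + F = 2
Gauss-Bonnet: total defect = 2*pi*chi = 4*pi; visible defects sum to (89/24)*pi


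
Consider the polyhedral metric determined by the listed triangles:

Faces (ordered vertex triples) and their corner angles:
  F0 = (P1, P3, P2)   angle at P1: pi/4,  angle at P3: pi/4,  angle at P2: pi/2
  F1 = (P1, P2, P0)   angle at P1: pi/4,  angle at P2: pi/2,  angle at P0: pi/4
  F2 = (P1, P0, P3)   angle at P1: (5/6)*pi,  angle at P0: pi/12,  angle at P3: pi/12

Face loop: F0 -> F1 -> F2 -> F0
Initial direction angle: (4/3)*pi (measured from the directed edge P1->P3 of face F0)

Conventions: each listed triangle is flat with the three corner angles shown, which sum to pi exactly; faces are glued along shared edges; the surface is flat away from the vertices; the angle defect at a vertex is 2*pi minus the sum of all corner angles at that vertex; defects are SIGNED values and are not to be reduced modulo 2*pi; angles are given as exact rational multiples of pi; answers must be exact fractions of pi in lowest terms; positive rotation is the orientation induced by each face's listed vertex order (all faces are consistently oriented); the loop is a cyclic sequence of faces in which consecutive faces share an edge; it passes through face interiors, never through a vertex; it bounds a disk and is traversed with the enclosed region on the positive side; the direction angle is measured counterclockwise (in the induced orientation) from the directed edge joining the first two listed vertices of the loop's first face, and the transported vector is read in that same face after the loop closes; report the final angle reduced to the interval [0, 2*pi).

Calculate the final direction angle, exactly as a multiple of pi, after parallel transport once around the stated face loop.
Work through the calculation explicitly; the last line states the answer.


enclosed vertex P1: corner angles sum to (4/3)*pi, defect = 2*pi - (4/3)*pi = (2/3)*pi
final direction = starting direction + enclosed defect total, reduced mod 2*pi (induced orientation)
final angle = (4/3)*pi + (2/3)*pi = 0 (mod 2*pi)

Answer: final direction angle = 0


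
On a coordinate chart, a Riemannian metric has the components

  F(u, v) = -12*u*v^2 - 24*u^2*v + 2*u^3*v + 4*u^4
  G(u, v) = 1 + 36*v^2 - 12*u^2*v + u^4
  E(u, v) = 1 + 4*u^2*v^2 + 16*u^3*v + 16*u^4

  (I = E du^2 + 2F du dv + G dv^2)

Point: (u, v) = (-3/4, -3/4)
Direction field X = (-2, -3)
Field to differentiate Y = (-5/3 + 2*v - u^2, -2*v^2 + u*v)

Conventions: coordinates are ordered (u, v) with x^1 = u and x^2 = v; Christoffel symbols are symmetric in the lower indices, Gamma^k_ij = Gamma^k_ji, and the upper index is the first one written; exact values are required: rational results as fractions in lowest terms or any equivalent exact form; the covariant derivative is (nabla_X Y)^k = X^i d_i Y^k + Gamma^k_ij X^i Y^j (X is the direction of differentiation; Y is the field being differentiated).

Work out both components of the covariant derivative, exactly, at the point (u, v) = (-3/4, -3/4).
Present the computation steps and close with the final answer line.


E = 793/64, F = 2187/128, G = 6817/256 at the point
E_u = -405/8, E_v = -81/8, F_u = -1377/32, F_v = -891/32, G_u = -243/16, G_v = -243/4
EG - F^2 = 9733/256;  g^inv = (256/9733) * [[6817/256, -2187/128], [-2187/128, 793/64]]
first-kind symbols [ij,l] = (1/2)(d_i g_jl + d_j g_il - d_l g_ij): [uu,u] = E_u/2 = -405/16, [uu,v] = F_u - E_v/2 = -1215/32, [uv,u] = E_v/2 = -81/16, [uv,v] = G_u/2 = -243/32, [vv,u] = F_v - G_u/2 = -81/4, [vv,v] = G_v/2 = -243/8
Gamma^u_ij = (G*[ij,u] - F*[ij,v])/(EG - F^2), Gamma^v_ij = (E*[ij,v] - F*[ij,u])/(EG - F^2)
Gamma_uuu = -6480/9733, Gamma_uuv = -1296/9733, Gamma_uvv = -5184/9733, Gamma_vuu = -9720/9733, Gamma_vuv = -1944/9733, Gamma_vvv = -7776/9733
X = (-2, -3), Y = (-179/48, -9/16) at the point

Answer: (nabla_X Y)^u = -160632/9733, (nabla_X Y)^v = -642603/38932


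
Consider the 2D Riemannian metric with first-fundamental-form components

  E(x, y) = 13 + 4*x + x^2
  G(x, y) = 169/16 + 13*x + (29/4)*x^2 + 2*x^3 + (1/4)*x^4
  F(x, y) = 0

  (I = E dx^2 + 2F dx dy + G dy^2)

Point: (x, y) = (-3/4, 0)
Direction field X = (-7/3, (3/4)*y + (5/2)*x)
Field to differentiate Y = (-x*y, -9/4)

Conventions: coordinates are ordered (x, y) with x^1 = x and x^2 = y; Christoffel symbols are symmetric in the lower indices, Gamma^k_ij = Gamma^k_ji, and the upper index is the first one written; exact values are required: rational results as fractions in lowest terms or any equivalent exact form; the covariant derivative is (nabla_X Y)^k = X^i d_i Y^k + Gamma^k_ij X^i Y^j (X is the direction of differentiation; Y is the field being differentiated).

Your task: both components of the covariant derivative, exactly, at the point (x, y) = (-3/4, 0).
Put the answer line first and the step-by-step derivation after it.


Answer: (nabla_X Y)^x = -8055/3328, (nabla_X Y)^y = 42/13

E = 169/16, F = 0, G = 4225/1024 at the point
E_x = 5/2, E_y = 0, F_x = 0, F_y = 0, G_x = 325/64, G_y = 0
EG - F^2 = 714025/16384;  g^inv = (16384/714025) * [[4225/1024, 0], [0, 169/16]]
first-kind symbols [ij,l] = (1/2)(d_i g_jl + d_j g_il - d_l g_ij): [xx,x] = E_x/2 = 5/4, [xx,y] = F_x - E_y/2 = 0, [xy,x] = E_y/2 = 0, [xy,y] = G_x/2 = 325/128, [yy,x] = F_y - G_x/2 = -325/128, [yy,y] = G_y/2 = 0
Gamma^x_ij = (G*[ij,x] - F*[ij,y])/(EG - F^2), Gamma^y_ij = (E*[ij,y] - F*[ij,x])/(EG - F^2)
Gamma_xxx = 20/169, Gamma_xxy = 0, Gamma_xyy = -25/104, Gamma_yxx = 0, Gamma_yxy = 8/13, Gamma_yyy = 0
X = (-7/3, -15/8), Y = (0, -9/4) at the point


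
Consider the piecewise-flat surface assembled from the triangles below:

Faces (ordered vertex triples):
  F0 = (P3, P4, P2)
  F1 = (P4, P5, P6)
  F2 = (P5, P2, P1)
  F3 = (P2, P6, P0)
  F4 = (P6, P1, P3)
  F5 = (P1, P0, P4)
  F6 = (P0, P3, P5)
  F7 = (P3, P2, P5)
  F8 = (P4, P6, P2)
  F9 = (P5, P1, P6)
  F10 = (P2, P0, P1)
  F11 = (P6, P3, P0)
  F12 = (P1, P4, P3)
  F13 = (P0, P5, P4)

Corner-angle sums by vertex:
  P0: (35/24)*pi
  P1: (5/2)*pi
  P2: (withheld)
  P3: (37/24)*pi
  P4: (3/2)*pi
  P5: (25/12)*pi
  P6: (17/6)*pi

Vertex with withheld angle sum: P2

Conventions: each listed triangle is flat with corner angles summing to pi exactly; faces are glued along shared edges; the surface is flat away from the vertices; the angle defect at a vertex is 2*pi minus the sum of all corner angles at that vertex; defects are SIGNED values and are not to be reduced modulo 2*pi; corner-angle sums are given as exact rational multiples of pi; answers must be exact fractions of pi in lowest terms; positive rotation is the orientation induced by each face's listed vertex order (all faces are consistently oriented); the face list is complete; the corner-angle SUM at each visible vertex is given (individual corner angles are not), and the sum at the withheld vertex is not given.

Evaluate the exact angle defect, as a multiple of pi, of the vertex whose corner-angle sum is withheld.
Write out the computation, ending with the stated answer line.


V = 7, E = 21, F = 14; chi = V - E + F = 0
Gauss-Bonnet: total defect = 2*pi*chi = 0; visible defects sum to pi/12

Answer: defect(P2) = -pi/12


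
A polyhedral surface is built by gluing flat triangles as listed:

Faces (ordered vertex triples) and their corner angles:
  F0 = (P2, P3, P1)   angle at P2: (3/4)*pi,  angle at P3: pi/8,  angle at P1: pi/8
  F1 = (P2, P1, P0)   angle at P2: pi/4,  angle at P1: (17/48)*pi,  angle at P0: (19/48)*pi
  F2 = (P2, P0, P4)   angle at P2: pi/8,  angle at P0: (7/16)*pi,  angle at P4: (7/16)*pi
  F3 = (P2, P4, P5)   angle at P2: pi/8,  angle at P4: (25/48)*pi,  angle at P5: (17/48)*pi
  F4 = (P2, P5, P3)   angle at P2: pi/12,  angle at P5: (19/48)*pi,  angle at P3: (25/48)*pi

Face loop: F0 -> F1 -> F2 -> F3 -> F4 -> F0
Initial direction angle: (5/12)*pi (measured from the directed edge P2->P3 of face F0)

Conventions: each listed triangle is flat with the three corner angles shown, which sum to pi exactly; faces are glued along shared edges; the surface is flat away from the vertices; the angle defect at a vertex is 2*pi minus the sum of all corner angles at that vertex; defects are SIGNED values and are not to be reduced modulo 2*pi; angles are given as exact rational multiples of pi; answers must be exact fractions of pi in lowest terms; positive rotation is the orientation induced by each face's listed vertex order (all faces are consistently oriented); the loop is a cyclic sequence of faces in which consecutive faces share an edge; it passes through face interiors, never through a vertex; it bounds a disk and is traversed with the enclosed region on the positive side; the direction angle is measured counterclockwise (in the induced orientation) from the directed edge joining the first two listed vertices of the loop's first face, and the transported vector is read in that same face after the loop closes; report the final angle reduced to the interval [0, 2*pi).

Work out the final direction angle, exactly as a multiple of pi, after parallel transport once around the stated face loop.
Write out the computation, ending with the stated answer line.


enclosed vertex P2: corner angles sum to (4/3)*pi, defect = 2*pi - (4/3)*pi = (2/3)*pi
final direction = starting direction + enclosed defect total, reduced mod 2*pi (induced orientation)
final angle = (5/12)*pi + (2/3)*pi = (13/12)*pi (mod 2*pi)

Answer: final direction angle = (13/12)*pi


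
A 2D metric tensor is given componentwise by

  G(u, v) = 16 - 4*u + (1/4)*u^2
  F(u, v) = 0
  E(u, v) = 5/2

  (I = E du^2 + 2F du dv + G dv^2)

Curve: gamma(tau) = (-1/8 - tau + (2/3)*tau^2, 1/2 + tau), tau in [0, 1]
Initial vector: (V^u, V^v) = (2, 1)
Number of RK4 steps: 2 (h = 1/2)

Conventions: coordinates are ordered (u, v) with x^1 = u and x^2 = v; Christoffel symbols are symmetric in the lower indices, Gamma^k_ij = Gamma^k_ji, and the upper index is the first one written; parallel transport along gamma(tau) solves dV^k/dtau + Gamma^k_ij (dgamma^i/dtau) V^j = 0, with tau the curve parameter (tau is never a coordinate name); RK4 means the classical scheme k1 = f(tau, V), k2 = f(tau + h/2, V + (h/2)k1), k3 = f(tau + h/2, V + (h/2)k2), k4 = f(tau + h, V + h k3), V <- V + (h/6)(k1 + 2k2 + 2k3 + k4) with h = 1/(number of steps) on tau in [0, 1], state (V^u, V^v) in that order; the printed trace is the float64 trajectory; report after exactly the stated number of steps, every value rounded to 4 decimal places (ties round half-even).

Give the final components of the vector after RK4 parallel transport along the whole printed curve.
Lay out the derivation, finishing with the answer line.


gamma'(tau) = (-1 + (4/3)*tau, 1); f(tau, V)^k = -Gamma^k_ij(gamma(tau)) gamma'^i(tau) V^j; h = 1/2; intermediate values shown to 6 dp
curve data and Christoffel symbols at the stage parameters:
  tau = 0.000000: gamma = (-0.125000, 0.500000), gamma' = (-1.000000, 1.000000); Gamma_uuu = 0.000000, Gamma_uuv = 0.000000, Gamma_uvv = 0.812500, Gamma_vuu = 0.000000, Gamma_vuv = -0.123077, Gamma_vvv = 0.000000
  tau = 0.250000: gamma = (-0.333333, 0.750000), gamma' = (-0.666667, 1.000000); Gamma_uuu = 0.000000, Gamma_uuv = 0.000000, Gamma_uvv = 0.833333, Gamma_vuu = 0.000000, Gamma_vuv = -0.120000, Gamma_vvv = 0.000000
  tau = 0.500000: gamma = (-0.458333, 1.000000), gamma' = (-0.333333, 1.000000); Gamma_uuu = 0.000000, Gamma_uuv = 0.000000, Gamma_uvv = 0.845833, Gamma_vuu = 0.000000, Gamma_vuv = -0.118227, Gamma_vvv = 0.000000
  tau = 0.750000: gamma = (-0.500000, 1.250000), gamma' = (0.000000, 1.000000); Gamma_uuu = 0.000000, Gamma_uuv = 0.000000, Gamma_uvv = 0.850000, Gamma_vuu = 0.000000, Gamma_vuv = -0.117647, Gamma_vvv = 0.000000
  tau = 1.000000: gamma = (-0.458333, 1.500000), gamma' = (0.333333, 1.000000); Gamma_uuu = 0.000000, Gamma_uuv = 0.000000, Gamma_uvv = 0.845833, Gamma_vuu = 0.000000, Gamma_vuv = -0.118227, Gamma_vvv = 0.000000
step 0: V^u = 2.0000, V^v = 1.0000
step 1: k1 = (-0.812500, 0.123077), k2 = (-0.858974, 0.133163), k3 = (-0.861076, 0.131568), k4 = (-0.901475, 0.143551); V <- V + (h/6)(k1 + 2k2 + 2k3 + k4): V^u = 1.5705, V^v = 1.0663
step 2: k1 = (-0.901947, 0.143651), k2 = (-0.936915, 0.158236), k3 = (-0.940015, 0.157208), k4 = (-0.968432, 0.175228); V <- V + (h/6)(k1 + 2k2 + 2k3 + k4): V^u = 1.1018, V^v = 1.1455

Answer: V^u = 1.1018, V^v = 1.1455


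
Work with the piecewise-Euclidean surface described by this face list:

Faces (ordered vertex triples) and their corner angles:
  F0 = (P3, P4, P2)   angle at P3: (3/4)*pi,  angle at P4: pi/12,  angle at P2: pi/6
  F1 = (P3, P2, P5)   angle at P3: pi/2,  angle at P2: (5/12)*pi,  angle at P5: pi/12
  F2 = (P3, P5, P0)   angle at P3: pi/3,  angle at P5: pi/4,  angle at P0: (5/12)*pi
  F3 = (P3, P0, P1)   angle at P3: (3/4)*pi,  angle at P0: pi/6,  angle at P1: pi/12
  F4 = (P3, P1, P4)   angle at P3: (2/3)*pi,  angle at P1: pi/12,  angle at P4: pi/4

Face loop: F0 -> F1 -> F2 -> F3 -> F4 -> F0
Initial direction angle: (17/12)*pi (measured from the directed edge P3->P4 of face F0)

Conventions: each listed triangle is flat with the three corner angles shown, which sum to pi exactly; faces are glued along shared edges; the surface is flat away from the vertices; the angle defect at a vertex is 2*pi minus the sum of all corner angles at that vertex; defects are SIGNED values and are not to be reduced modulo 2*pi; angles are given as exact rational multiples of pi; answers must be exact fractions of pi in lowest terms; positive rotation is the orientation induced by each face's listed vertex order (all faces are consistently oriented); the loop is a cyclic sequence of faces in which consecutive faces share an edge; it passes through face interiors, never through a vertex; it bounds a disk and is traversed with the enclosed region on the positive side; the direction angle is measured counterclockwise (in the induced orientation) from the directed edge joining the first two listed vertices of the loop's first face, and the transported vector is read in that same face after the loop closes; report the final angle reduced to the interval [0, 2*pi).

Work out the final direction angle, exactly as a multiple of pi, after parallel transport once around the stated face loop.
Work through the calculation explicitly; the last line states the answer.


enclosed vertex P3: corner angles sum to 3*pi, defect = 2*pi - 3*pi = -pi
the rotation equals the total enclosed defect, so the final angle is initial + defects (mod 2*pi)
final angle = (17/12)*pi - pi = (5/12)*pi (mod 2*pi)

Answer: final direction angle = (5/12)*pi


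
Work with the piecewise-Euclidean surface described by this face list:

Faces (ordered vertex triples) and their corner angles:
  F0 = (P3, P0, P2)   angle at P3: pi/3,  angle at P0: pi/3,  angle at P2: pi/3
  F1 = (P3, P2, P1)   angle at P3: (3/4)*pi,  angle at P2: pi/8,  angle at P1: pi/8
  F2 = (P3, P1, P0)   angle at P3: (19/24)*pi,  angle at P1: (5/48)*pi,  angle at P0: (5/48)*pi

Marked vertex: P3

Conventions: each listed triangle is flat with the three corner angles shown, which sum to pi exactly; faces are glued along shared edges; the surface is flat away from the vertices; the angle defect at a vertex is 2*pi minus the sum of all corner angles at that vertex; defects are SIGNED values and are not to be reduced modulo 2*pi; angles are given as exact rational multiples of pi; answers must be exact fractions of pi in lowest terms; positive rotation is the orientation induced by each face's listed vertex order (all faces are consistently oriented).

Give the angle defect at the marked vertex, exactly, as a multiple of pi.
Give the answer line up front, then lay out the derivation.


Answer: defect(P3) = pi/8

Sum of corner angles at P3: (15/8)*pi
defect = 2*pi - (15/8)*pi


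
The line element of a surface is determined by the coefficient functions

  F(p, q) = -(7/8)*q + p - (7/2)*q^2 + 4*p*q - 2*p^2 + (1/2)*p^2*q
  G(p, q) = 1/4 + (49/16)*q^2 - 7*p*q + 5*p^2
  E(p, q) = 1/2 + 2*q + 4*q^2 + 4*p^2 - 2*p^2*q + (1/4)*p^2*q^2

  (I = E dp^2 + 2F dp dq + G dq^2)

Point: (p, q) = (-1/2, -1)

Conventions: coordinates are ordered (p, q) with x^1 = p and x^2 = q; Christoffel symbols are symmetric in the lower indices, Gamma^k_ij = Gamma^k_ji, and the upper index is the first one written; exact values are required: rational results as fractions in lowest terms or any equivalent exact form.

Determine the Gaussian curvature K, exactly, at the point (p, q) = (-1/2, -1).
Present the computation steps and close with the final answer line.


E = 65/16, F = -7/4, G = 17/16, EG - F^2 = 321/256 at the point
E_p = -25/4, E_q = -53/8, F_p = -1/2, F_q = 17/4, G_p = 2, G_q = -21/8
E_qq = 65/8, F_pq = 7/2, G_pp = 10
Using the Brioschi determinant formula for K from the metric derivatives:
M1 = [[-E_qq/2 + F_pq - G_pp/2, E_p/2, F_p - E_q/2], [F_q - G_p/2, E, F], [G_q/2, F, G]] = [[-89/16, -25/8, 45/16], [13/4, 65/16, -7/4], [-21/16, -7/4, 17/16]]; det M1 = -2233/512
M2 = [[0, E_q/2, G_p/2], [E_q/2, E, F], [G_p/2, F, G]] = [[0, -53/16, 1], [-53/16, 65/16, -7/4], [1, -7/4, 17/16]]; det M2 = -16905/4096
det M1 - det M2 = -959/4096; K = -959/4096 / (321/256)^2 = -15344/103041

Answer: K = -15344/103041


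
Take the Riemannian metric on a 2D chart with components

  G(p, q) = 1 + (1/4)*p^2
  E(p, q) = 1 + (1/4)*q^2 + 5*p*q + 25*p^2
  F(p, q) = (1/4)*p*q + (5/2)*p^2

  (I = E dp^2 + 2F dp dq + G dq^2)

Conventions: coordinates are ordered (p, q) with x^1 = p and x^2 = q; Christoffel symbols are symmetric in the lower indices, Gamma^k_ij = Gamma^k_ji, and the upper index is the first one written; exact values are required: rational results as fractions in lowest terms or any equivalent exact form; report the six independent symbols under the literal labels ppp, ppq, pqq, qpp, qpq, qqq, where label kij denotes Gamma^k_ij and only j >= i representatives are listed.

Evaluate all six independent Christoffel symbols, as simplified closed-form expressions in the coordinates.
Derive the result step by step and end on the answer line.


E = 1 + (1/4)*q^2 + 5*p*q + 25*p^2; F = (1/4)*p*q + (5/2)*p^2; G = 1 + (1/4)*p^2
Gamma^k_ij = (1/2) g^{kl} (d_i g_jl + d_j g_il - d_l g_ij), with g^inv = (1/(EG-F^2)) [[G, -F], [-F, E]]
first partials: E_p = 5*q + 50*p, E_q = (1/2)*q + 5*p, F_p = (1/4)*q + 5*p, F_q = (1/4)*p, G_p = (1/2)*p, G_q = 0
D = EG - F^2 = 1 + (1/4)*q^2 + 5*p*q + (101/4)*p^2
expanded: Gamma^p_pp = (G E_p - 2F F_p + F E_q)/(2D), Gamma^p_pq = (G E_q - F G_p)/(2D), Gamma^p_qq = (2G F_q - G G_p - F G_q)/(2D), Gamma^q_pp = (2E F_p - E E_q - F E_p)/(2D), Gamma^q_pq = (E G_p - F E_q)/(2D), Gamma^q_qq = (E G_q - 2F F_q + F G_p)/(2D); substitute and cancel common factors

Answer: Gamma_ppp = (100*p + 10*q)/(101*p^2 + 20*p*q + q^2 + 4), Gamma_ppq = (10*p + q)/(101*p^2 + 20*p*q + q^2 + 4), Gamma_pqq = 0, Gamma_qpp = 10*p/(101*p^2 + 20*p*q + q^2 + 4), Gamma_qpq = p/(101*p^2 + 20*p*q + q^2 + 4), Gamma_qqq = 0


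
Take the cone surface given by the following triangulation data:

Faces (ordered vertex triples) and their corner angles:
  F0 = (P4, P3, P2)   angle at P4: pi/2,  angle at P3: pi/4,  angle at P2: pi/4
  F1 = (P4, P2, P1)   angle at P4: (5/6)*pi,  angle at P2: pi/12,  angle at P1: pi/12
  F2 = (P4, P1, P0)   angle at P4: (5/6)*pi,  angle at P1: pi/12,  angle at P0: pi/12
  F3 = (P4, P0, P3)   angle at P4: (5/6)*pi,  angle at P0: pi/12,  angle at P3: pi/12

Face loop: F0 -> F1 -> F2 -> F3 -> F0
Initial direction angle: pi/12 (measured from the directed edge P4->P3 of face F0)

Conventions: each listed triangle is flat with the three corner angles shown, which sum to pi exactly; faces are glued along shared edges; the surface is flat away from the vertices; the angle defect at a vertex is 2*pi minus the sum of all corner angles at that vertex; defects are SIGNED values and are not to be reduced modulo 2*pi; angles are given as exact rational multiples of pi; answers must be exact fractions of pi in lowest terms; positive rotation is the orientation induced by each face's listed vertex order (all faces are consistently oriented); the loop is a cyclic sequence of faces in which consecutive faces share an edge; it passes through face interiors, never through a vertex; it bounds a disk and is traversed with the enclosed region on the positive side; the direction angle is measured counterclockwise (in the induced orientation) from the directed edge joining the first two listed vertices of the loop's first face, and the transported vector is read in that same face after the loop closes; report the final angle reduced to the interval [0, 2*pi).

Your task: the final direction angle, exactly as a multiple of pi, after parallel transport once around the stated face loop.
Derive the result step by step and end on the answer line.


enclosed vertex P4: corner angles sum to 3*pi, defect = 2*pi - 3*pi = -pi
the rotation equals the total enclosed defect, so the final angle is initial + defects (mod 2*pi)
final angle = pi/12 - pi = (13/12)*pi (mod 2*pi)

Answer: final direction angle = (13/12)*pi


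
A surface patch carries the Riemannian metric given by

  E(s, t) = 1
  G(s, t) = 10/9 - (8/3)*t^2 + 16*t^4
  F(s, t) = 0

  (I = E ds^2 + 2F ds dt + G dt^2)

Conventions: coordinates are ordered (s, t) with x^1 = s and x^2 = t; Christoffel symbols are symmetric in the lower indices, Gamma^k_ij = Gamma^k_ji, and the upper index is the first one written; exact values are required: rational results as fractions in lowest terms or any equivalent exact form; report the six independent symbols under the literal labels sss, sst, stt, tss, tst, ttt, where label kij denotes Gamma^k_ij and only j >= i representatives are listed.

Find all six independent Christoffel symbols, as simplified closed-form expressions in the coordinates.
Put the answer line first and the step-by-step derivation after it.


Answer: Gamma_sss = 0, Gamma_sst = 0, Gamma_stt = 0, Gamma_tss = 0, Gamma_tst = 0, Gamma_ttt = (144*t^3 - 12*t)/(72*t^4 - 12*t^2 + 5)

E = 1; F = 0; G = 10/9 - (8/3)*t^2 + 16*t^4
Gamma^k_ij = (1/2) g^{kl} (d_i g_jl + d_j g_il - d_l g_ij), with g^inv = (1/(EG-F^2)) [[G, -F], [-F, E]]
first partials: E_s = 0, E_t = 0, F_s = 0, F_t = 0, G_s = 0, G_t = -(16/3)*t + 64*t^3
D = EG - F^2 = 10/9 - (8/3)*t^2 + 16*t^4
expanded: Gamma^s_ss = (G E_s - 2F F_s + F E_t)/(2D), Gamma^s_st = (G E_t - F G_s)/(2D), Gamma^s_tt = (2G F_t - G G_s - F G_t)/(2D), Gamma^t_ss = (2E F_s - E E_t - F E_s)/(2D), Gamma^t_st = (E G_s - F E_t)/(2D), Gamma^t_tt = (E G_t - 2F F_t + F G_s)/(2D); substitute and cancel common factors


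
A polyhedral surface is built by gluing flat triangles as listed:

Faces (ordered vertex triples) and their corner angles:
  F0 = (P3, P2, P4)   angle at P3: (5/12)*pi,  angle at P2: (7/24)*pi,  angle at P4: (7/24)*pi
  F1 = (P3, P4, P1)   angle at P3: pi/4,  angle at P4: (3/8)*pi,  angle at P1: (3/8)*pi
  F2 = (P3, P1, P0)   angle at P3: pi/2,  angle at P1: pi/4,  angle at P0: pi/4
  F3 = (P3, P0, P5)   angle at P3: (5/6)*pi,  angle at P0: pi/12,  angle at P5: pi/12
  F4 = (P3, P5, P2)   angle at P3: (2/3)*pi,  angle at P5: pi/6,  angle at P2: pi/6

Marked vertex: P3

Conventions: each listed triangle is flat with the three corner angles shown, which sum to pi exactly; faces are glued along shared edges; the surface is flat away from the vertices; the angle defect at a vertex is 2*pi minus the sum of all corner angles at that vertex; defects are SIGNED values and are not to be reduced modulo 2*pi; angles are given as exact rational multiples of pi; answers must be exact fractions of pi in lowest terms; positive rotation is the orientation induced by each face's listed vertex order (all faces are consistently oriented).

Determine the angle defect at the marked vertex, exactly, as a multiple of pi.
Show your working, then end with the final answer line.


Sum of corner angles at P3: (8/3)*pi
defect = 2*pi - (8/3)*pi

Answer: defect(P3) = (-2/3)*pi


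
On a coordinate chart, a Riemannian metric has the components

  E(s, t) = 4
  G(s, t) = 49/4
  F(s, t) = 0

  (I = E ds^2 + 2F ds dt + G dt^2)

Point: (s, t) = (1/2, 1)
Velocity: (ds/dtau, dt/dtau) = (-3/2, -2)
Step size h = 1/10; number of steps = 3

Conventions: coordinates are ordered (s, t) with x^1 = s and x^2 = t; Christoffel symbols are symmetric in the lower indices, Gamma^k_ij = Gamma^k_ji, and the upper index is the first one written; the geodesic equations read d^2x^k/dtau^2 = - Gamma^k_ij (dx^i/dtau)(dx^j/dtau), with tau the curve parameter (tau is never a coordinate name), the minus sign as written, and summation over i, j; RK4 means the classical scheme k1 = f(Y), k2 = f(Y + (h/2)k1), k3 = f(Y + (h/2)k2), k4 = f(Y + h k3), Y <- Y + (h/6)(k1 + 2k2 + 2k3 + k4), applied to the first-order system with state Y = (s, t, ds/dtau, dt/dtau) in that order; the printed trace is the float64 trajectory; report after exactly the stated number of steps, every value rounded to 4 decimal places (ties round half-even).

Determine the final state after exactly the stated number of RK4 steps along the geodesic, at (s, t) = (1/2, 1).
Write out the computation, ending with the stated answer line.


f(Y) = (ds/dtau, dt/dtau, -Gamma^s_ij Y'^i Y'^j, -Gamma^t_ij Y'^i Y'^j) with the Gammas evaluated at the stage position; h = 0.100000; intermediate values shown to 6 dp
step 0: s = 0.5000, t = 1.0000, ds/dtau = -1.5000, dt/dtau = -2.0000
step 1:
  k1: at (s, t) = (0.500000, 1.000000), (ds/dtau, dt/dtau) = (-1.500000, -2.000000); Gamma_sss = 0.000000, Gamma_sst = 0.000000, Gamma_stt = 0.000000, Gamma_tss = 0.000000, Gamma_tst = 0.000000, Gamma_ttt = 0.000000; k1 = (-1.500000, -2.000000, 0.000000, 0.000000)
  k2: at (s, t) = (0.425000, 0.900000), (ds/dtau, dt/dtau) = (-1.500000, -2.000000); Gamma_sss = 0.000000, Gamma_sst = 0.000000, Gamma_stt = 0.000000, Gamma_tss = 0.000000, Gamma_tst = 0.000000, Gamma_ttt = 0.000000; k2 = (-1.500000, -2.000000, 0.000000, 0.000000)
  k3: at (s, t) = (0.425000, 0.900000), (ds/dtau, dt/dtau) = (-1.500000, -2.000000); Gamma_sss = 0.000000, Gamma_sst = 0.000000, Gamma_stt = 0.000000, Gamma_tss = 0.000000, Gamma_tst = 0.000000, Gamma_ttt = 0.000000; k3 = (-1.500000, -2.000000, 0.000000, 0.000000)
  k4: at (s, t) = (0.350000, 0.800000), (ds/dtau, dt/dtau) = (-1.500000, -2.000000); Gamma_sss = 0.000000, Gamma_sst = 0.000000, Gamma_stt = 0.000000, Gamma_tss = 0.000000, Gamma_tst = 0.000000, Gamma_ttt = 0.000000; k4 = (-1.500000, -2.000000, 0.000000, 0.000000)
  Y <- Y + (h/6)(k1 + 2k2 + 2k3 + k4): s = 0.3500, t = 0.8000, ds/dtau = -1.5000, dt/dtau = -2.0000
step 2:
  k1: at (s, t) = (0.350000, 0.800000), (ds/dtau, dt/dtau) = (-1.500000, -2.000000); Gamma_sss = 0.000000, Gamma_sst = 0.000000, Gamma_stt = 0.000000, Gamma_tss = 0.000000, Gamma_tst = 0.000000, Gamma_ttt = 0.000000; k1 = (-1.500000, -2.000000, 0.000000, 0.000000)
  k2: at (s, t) = (0.275000, 0.700000), (ds/dtau, dt/dtau) = (-1.500000, -2.000000); Gamma_sss = 0.000000, Gamma_sst = 0.000000, Gamma_stt = 0.000000, Gamma_tss = 0.000000, Gamma_tst = 0.000000, Gamma_ttt = 0.000000; k2 = (-1.500000, -2.000000, 0.000000, 0.000000)
  k3: at (s, t) = (0.275000, 0.700000), (ds/dtau, dt/dtau) = (-1.500000, -2.000000); Gamma_sss = 0.000000, Gamma_sst = 0.000000, Gamma_stt = 0.000000, Gamma_tss = 0.000000, Gamma_tst = 0.000000, Gamma_ttt = 0.000000; k3 = (-1.500000, -2.000000, 0.000000, 0.000000)
  k4: at (s, t) = (0.200000, 0.600000), (ds/dtau, dt/dtau) = (-1.500000, -2.000000); Gamma_sss = 0.000000, Gamma_sst = 0.000000, Gamma_stt = 0.000000, Gamma_tss = 0.000000, Gamma_tst = 0.000000, Gamma_ttt = 0.000000; k4 = (-1.500000, -2.000000, 0.000000, 0.000000)
  Y <- Y + (h/6)(k1 + 2k2 + 2k3 + k4): s = 0.2000, t = 0.6000, ds/dtau = -1.5000, dt/dtau = -2.0000
step 3:
  k1: at (s, t) = (0.200000, 0.600000), (ds/dtau, dt/dtau) = (-1.500000, -2.000000); Gamma_sss = 0.000000, Gamma_sst = 0.000000, Gamma_stt = 0.000000, Gamma_tss = 0.000000, Gamma_tst = 0.000000, Gamma_ttt = 0.000000; k1 = (-1.500000, -2.000000, 0.000000, 0.000000)
  k2: at (s, t) = (0.125000, 0.500000), (ds/dtau, dt/dtau) = (-1.500000, -2.000000); Gamma_sss = 0.000000, Gamma_sst = 0.000000, Gamma_stt = 0.000000, Gamma_tss = 0.000000, Gamma_tst = 0.000000, Gamma_ttt = 0.000000; k2 = (-1.500000, -2.000000, 0.000000, 0.000000)
  k3: at (s, t) = (0.125000, 0.500000), (ds/dtau, dt/dtau) = (-1.500000, -2.000000); Gamma_sss = 0.000000, Gamma_sst = 0.000000, Gamma_stt = 0.000000, Gamma_tss = 0.000000, Gamma_tst = 0.000000, Gamma_ttt = 0.000000; k3 = (-1.500000, -2.000000, 0.000000, 0.000000)
  k4: at (s, t) = (0.050000, 0.400000), (ds/dtau, dt/dtau) = (-1.500000, -2.000000); Gamma_sss = 0.000000, Gamma_sst = 0.000000, Gamma_stt = 0.000000, Gamma_tss = 0.000000, Gamma_tst = 0.000000, Gamma_ttt = 0.000000; k4 = (-1.500000, -2.000000, 0.000000, 0.000000)
  Y <- Y + (h/6)(k1 + 2k2 + 2k3 + k4): s = 0.0500, t = 0.4000, ds/dtau = -1.5000, dt/dtau = -2.0000

Answer: s = 0.0500, t = 0.4000, ds/dtau = -1.5000, dt/dtau = -2.0000


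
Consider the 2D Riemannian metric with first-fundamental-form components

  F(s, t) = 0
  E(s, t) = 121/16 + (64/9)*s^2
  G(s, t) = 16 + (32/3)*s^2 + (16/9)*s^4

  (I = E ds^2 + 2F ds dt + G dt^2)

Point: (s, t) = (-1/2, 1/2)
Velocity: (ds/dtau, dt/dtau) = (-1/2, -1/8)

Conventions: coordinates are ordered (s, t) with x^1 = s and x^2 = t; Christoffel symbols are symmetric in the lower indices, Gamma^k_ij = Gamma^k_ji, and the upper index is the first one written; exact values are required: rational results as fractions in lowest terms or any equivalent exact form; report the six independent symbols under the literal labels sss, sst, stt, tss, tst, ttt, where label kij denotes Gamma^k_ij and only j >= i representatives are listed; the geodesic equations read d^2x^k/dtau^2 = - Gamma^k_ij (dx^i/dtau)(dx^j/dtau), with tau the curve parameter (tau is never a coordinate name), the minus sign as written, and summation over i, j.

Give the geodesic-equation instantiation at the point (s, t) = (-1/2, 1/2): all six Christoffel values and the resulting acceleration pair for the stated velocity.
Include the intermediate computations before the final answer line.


E = 1345/144, F = 0, G = 169/9 at the point
E_s = -64/9, E_t = 0, F_s = 0, F_t = 0, G_s = -104/9, G_t = 0
EG - F^2 = 227305/1296;  g^inv = (1296/227305) * [[169/9, 0], [0, 1345/144]]
first-kind symbols [ij,l] = (1/2)(d_i g_jl + d_j g_il - d_l g_ij): [ss,s] = E_s/2 = -32/9, [ss,t] = F_s - E_t/2 = 0, [st,s] = E_t/2 = 0, [st,t] = G_s/2 = -52/9, [tt,s] = F_t - G_s/2 = 52/9, [tt,t] = G_t/2 = 0
Gamma^s_ij = (G*[ij,s] - F*[ij,t])/(EG - F^2), Gamma^t_ij = (E*[ij,t] - F*[ij,s])/(EG - F^2)
Gamma_sss = -512/1345, Gamma_sst = 0, Gamma_stt = 832/1345, Gamma_tss = 0, Gamma_tst = -4/13, Gamma_ttt = 0
d^2s/dtau^2 = -(Gamma_sss*(-1/2)^2 + 2*Gamma_sst*(-1/2)*(-1/8) + Gamma_stt*(-1/8)^2) = 23/269
d^2t/dtau^2 = -(Gamma_tss*(-1/2)^2 + 2*Gamma_tst*(-1/2)*(-1/8) + Gamma_ttt*(-1/8)^2) = 1/26

Answer: Gamma_sss = -512/1345, Gamma_sst = 0, Gamma_stt = 832/1345, Gamma_tss = 0, Gamma_tst = -4/13, Gamma_ttt = 0; accelerations (d^2s/dtau^2, d^2t/dtau^2) = (23/269, 1/26)


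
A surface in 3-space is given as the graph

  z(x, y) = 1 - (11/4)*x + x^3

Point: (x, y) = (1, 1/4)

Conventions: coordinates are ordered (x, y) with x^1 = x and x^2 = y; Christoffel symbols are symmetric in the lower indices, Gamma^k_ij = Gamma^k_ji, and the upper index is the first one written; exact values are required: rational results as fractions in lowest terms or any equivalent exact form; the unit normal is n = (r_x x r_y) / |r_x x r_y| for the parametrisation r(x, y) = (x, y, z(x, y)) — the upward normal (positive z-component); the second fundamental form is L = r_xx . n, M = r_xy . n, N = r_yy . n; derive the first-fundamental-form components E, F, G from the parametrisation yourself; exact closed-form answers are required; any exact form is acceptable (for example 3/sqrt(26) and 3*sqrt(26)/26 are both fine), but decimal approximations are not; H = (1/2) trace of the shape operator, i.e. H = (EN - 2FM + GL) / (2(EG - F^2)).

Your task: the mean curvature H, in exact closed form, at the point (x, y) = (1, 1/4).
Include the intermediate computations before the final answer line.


z_x = 1/4, z_y = 0, z_xx = 6, z_xy = 0, z_yy = 0
E = 17/16, F = 0, G = 1; answer radicand W^2 = 17/16
unnormalised second-form numerators: l = 6, m = 0, n = 0; L = l/sqrt(17/16), and similarly M = m/sqrt(W^2), N = n/sqrt(W^2)
H = (E*n - 2*F*m + G*l) / (2*(EG - F^2)*sqrt(W^2)); E*n - 2*F*m + G*l = 6, EG - F^2 = 17/16, so H = (48/17)/sqrt(17/16)

Answer: H = 192*sqrt(17)/289
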